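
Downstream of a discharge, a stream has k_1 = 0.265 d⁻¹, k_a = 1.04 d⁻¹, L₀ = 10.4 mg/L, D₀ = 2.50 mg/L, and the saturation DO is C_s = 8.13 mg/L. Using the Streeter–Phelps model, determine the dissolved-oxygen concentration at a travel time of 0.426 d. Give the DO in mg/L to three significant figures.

k_1 L₀/(k_a−k_1) = 0.265×10.4/(1.04−0.265) = 2.756/0.7750 = 3.556 mg/L.
e^(−k_1 t) = e^(−0.265×0.4260) = 0.8932; e^(−k_a t) = e^(−1.04×0.4260) = 0.6421.
D = 3.556 × (0.8932 − 0.6421) + 2.50 × 0.6421 = 0.8932 + 1.605 = 2.498 mg/L.
DO = C_s − D = 8.13 − 2.498 = 5.632 mg/L.

DO ≈ 5.63 mg/L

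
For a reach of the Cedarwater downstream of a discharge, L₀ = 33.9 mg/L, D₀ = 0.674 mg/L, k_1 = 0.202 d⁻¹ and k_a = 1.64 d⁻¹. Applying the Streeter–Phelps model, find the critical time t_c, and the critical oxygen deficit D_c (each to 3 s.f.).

t_c ≈ 1.35 d; D_c ≈ 3.18 mg/L

At the critical point dD/dt = 0, so k_1 L₀ e^(−k_1 t) = k_a D. Substituting D(t) from the Streeter–Phelps equation and solving for t gives
t_c = ln[(k_a/k_1)(1 − D₀(k_a−k_1)/(k_1 L₀))] / (k_a−k_1).
Here k_a−k_1 = 1.438 d⁻¹ and 1 − D₀(k_a−k_1)/(k_1 L₀) = 1 − 0.674×1.438/(0.202×33.9) = 0.8585, so
t_c = ln(8.119 × 0.8585) / 1.438 = 1.942 / 1.438 = 1.350 d.
D_c = (k_1/k_a) L₀ e^(−k_1 t_c) = (0.202/1.64) × 33.9 × e^(−0.202×1.350) = 0.1232 × 33.9 × 0.7613 = 3.179 mg/L.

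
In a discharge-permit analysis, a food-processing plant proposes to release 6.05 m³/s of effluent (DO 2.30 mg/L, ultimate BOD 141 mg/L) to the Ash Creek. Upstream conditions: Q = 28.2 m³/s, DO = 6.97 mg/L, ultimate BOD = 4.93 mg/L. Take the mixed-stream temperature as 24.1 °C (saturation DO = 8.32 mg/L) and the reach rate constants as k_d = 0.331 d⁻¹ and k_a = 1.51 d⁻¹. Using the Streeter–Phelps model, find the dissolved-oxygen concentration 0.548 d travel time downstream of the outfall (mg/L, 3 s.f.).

DO ≈ 4.14 mg/L

Mixed DO = (28.2×6.97 + 6.05×2.30)/(28.2+6.05) = 210.5/34.25 = 6.145 mg/L.
Mixed L₀ = (28.2×4.93 + 6.05×141)/(34.25) = 992.1/34.25 = 28.97 mg/L.
Initial deficit D₀ = C_s − DO₀ = 8.32 − 6.145 = 2.175 mg/L.
D(0.548) = [0.331×28.97/(1.51−0.331)](e^(−0.331×0.548) − e^(−1.51×0.548)) + 2.175 e^(−1.51×0.548)
= 8.132 × (0.8341 − 0.4371) + 2.175 × 0.4371 = 4.179 mg/L.
DO = 8.32 − 4.179 = 4.141 mg/L.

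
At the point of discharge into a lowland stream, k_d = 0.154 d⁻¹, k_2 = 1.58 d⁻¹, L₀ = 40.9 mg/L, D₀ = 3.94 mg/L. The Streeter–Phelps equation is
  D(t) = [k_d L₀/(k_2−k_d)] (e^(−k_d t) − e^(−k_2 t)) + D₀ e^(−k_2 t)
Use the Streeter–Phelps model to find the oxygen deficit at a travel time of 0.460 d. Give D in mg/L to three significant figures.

k_d L₀/(k_2−k_d) = 0.154×40.9/(1.58−0.154) = 6.299/1.426 = 4.417 mg/L.
e^(−k_d t) = e^(−0.154×0.4600) = 0.9316; e^(−k_2 t) = e^(−1.58×0.4600) = 0.4835.
D = 4.417 × (0.9316 − 0.4835) + 3.94 × 0.4835 = 1.979 + 1.905 = 3.884 mg/L.

D ≈ 3.88 mg/L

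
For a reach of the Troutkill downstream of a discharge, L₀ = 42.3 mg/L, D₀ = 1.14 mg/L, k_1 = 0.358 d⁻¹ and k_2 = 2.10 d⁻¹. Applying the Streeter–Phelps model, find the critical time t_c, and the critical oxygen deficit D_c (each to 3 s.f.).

At the critical point dD/dt = 0, so k_1 L₀ e^(−k_1 t) = k_2 D. Substituting D(t) from the Streeter–Phelps equation and solving for t gives
t_c = ln[(k_2/k_1)(1 − D₀(k_2−k_1)/(k_1 L₀))] / (k_2−k_1).
Here k_2−k_1 = 1.742 d⁻¹ and 1 − D₀(k_2−k_1)/(k_1 L₀) = 1 − 1.14×1.742/(0.358×42.3) = 0.8689, so
t_c = ln(5.866 × 0.8689) / 1.742 = 1.629 / 1.742 = 0.9349 d.
L(t_c) = L₀ e^(−k_1 t_c) = 42.3 × 0.7156 = 30.27 mg/L, and at the critical point k_2 D_c = k_1 L, so D_c = (0.358/2.10) × 30.27 = 5.160 mg/L.

t_c ≈ 0.935 d; D_c ≈ 5.16 mg/L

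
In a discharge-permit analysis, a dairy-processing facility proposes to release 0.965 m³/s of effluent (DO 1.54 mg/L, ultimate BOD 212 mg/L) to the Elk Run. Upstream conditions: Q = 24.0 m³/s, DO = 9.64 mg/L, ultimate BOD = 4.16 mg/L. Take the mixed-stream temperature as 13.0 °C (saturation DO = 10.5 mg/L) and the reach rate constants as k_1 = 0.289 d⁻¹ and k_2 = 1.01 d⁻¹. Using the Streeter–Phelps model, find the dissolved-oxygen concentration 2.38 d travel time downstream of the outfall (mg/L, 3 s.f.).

DO ≈ 8.38 mg/L

Mixed DO = (24.0×9.64 + 0.965×1.54)/(24.0+0.965) = 232.8/24.96 = 9.327 mg/L.
Mixed L₀ = (24.0×4.16 + 0.965×212)/(24.96) = 304.4/24.96 = 12.19 mg/L.
Initial deficit D₀ = C_s − DO₀ = 10.5 − 9.327 = 1.173 mg/L.
D(2.38) = [0.289×12.19/(1.01−0.289)](e^(−0.289×2.38) − e^(−1.01×2.38)) + 1.173 e^(−1.01×2.38)
= 4.888 × (0.5027 − 0.09037) + 1.173 × 0.09037 = 2.121 mg/L.
DO = 10.5 − 2.121 = 8.379 mg/L.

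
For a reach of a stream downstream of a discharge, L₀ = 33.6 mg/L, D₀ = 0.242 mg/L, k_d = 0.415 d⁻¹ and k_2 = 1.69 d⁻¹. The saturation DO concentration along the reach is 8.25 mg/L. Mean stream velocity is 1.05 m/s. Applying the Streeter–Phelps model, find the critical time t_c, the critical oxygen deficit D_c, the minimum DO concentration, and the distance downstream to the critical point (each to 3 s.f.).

With k_2/k_d = 4.072 and 1 − D₀(k_2−k_d)/(k_d L₀) = 0.9779,
t_c = ln(4.072 × 0.9779) / (1.69 − 0.415) = ln(3.982) / 1.275 = 1.382/1.275 = 1.084 d.
D_c = (k_d/k_2) L₀ e^(−k_d t_c) = (0.415/1.69) × 33.6 × e^(−0.415×1.084) = 0.2456 × 33.6 × 0.6378 = 5.262 mg/L.
Minimum DO = C_s − D_c = 8.25 − 5.262 = 2.988 mg/L.
x_c = v t_c = 1.05 m/s × 1.084 d × 86400 s/d = 98320 m ≈ 98.3 km.

t_c ≈ 1.08 d; D_c ≈ 5.26 mg/L; min DO ≈ 2.99 mg/L; x_c ≈ 98.3 km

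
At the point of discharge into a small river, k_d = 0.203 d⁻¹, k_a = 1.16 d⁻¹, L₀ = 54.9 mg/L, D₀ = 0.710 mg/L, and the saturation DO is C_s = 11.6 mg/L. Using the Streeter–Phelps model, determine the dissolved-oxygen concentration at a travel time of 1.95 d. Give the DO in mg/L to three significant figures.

k_d L₀/(k_a−k_d) = 0.203×54.9/(1.16−0.203) = 11.14/0.9570 = 11.65 mg/L.
e^(−k_d t) = e^(−0.203×1.950) = 0.6731; e^(−k_a t) = e^(−1.16×1.950) = 0.1041.
D = 11.65 × (0.6731 − 0.1041) + 0.710 × 0.1041 = 6.626 + 0.07394 = 6.700 mg/L.
DO = C_s − D = 11.6 − 6.700 = 4.900 mg/L.

DO ≈ 4.90 mg/L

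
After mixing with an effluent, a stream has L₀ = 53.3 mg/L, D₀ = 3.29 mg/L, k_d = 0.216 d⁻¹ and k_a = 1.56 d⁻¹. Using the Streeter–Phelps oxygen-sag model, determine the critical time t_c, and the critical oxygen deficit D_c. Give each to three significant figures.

At the critical point dD/dt = 0, so k_d L₀ e^(−k_d t) = k_a D. Substituting D(t) from the Streeter–Phelps equation and solving for t gives
t_c = ln[(k_a/k_d)(1 − D₀(k_a−k_d)/(k_d L₀))] / (k_a−k_d).
Here k_a−k_d = 1.344 d⁻¹ and 1 − D₀(k_a−k_d)/(k_d L₀) = 1 − 3.29×1.344/(0.216×53.3) = 0.6159, so
t_c = ln(7.222 × 0.6159) / 1.344 = 1.493 / 1.344 = 1.111 d.
L(t_c) = L₀ e^(−k_d t_c) = 53.3 × 0.7867 = 41.93 mg/L, and at the critical point k_a D_c = k_d L, so D_c = (0.216/1.56) × 41.93 = 5.806 mg/L.

t_c ≈ 1.11 d; D_c ≈ 5.81 mg/L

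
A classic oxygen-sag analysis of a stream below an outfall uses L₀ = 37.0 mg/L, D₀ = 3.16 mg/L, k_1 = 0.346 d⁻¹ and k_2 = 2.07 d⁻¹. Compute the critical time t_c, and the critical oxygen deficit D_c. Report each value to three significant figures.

With k_2/k_1 = 5.983 and 1 − D₀(k_2−k_1)/(k_1 L₀) = 0.5745,
t_c = ln(5.983 × 0.5745) / (2.07 − 0.346) = ln(3.437) / 1.724 = 1.235/1.724 = 0.7161 d.
D_c = (k_1/k_2) L₀ e^(−k_1 t_c) = (0.346/2.07) × 37.0 × e^(−0.346×0.7161) = 0.1671 × 37.0 × 0.7805 = 4.827 mg/L.

t_c ≈ 0.716 d; D_c ≈ 4.83 mg/L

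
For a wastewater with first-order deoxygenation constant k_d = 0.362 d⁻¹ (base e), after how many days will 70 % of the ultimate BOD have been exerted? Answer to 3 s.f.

y/L₀ = 1 − e^(−k_d t) = 0.70 ⇒ e^(−k_d t) = 0.300
t = −ln(0.300) / 0.362 = 1.204 / 0.362 = 3.326 d.

t ≈ 3.33 d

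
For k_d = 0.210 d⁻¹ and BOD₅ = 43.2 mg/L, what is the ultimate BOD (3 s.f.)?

BOD₅ = L₀(1 − e^(−5k_d)) ⇒ L₀ = BOD₅ / (1 − e^(−5×0.210))
= 43.2 / (1 − 0.3499) = 43.2 / 0.6501 = 66.46 mg/L.

L₀ ≈ 66.5 mg/L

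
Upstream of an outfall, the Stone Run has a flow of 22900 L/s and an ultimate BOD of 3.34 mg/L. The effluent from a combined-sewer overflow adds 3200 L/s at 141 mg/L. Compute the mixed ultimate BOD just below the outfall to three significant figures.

Flow-weighted mixing: C = (Q_r C_r + Q_w C_w)/(Q_r + Q_w)
= (22900×3.34 + 3200×141)/(22900 + 3200) = 527700/26100 = 20.22 mg/L.

20.2 mg/L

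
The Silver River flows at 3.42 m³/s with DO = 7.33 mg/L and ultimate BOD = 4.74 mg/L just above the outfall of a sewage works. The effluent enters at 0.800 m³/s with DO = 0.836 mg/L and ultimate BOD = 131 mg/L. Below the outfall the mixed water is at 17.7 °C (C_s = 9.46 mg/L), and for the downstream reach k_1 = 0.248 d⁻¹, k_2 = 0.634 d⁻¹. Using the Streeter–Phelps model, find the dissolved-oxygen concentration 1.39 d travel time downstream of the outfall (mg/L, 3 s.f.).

Mixed DO = (3.42×7.33 + 0.800×0.836)/(3.42+0.800) = 25.74/4.220 = 6.099 mg/L.
Mixed L₀ = (3.42×4.74 + 0.800×131)/(4.220) = 121.0/4.220 = 28.68 mg/L.
Initial deficit D₀ = C_s − DO₀ = 9.46 − 6.099 = 3.361 mg/L.
D(1.39) = [0.248×28.68/(0.634−0.248)](e^(−0.248×1.39) − e^(−0.634×1.39)) + 3.361 e^(−0.634×1.39)
= 18.42 × (0.7084 − 0.4143) + 3.361 × 0.4143 = 6.812 mg/L.
DO = 9.46 − 6.812 = 2.648 mg/L.

DO ≈ 2.65 mg/L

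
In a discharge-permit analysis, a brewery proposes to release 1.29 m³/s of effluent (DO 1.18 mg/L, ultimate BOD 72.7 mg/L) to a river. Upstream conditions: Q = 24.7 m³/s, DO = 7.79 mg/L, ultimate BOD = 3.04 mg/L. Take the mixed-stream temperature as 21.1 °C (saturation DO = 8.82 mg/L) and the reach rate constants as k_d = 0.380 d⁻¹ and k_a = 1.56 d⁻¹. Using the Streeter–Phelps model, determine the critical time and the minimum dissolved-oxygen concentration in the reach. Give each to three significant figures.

t_c ≈ 0.309 d; minimum DO ≈ 7.41 mg/L

Mixed DO = (24.7×7.79 + 1.29×1.18)/(24.7+1.29) = 193.9/25.99 = 7.462 mg/L.
Mixed L₀ = (24.7×3.04 + 1.29×72.7)/(25.99) = 168.9/25.99 = 6.498 mg/L.
Initial deficit D₀ = C_s − DO₀ = 8.82 − 7.462 = 1.358 mg/L.
t_c = (1/1.180) ln[(1.56/0.380)(1 − 1.358×1.180/(0.380×6.498))] = 0.8475 × ln(1.441) = 0.3095 d.
D_c = (0.380/1.56) × 6.498 × e^(−0.380×0.3095) = 0.2436 × 6.498 × 0.8891 = 1.407 mg/L.
Minimum DO = 8.82 − 1.407 = 7.413 mg/L.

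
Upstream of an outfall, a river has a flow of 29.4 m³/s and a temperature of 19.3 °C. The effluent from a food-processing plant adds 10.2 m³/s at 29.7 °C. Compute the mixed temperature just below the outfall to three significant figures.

Flow-weighted mixing: C = (Q_r C_r + Q_w C_w)/(Q_r + Q_w)
= (29.4×19.3 + 10.2×29.7)/(29.4 + 10.2) = 870.4/39.60 = 21.98 °C.

22.0 °C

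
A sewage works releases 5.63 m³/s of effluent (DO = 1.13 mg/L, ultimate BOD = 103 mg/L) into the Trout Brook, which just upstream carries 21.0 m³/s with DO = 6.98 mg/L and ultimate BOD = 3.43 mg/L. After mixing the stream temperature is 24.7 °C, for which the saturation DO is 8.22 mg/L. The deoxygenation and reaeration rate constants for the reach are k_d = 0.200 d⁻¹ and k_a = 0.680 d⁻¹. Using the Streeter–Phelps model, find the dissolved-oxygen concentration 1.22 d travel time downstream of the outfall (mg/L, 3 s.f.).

Mixed DO = (21.0×6.98 + 5.63×1.13)/(21.0+5.63) = 152.9/26.63 = 5.743 mg/L.
Mixed L₀ = (21.0×3.43 + 5.63×103)/(26.63) = 651.9/26.63 = 24.48 mg/L.
Initial deficit D₀ = C_s − DO₀ = 8.22 − 5.743 = 2.477 mg/L.
D(1.22) = [0.200×24.48/(0.680−0.200)](e^(−0.200×1.22) − e^(−0.680×1.22)) + 2.477 e^(−0.680×1.22)
= 10.20 × (0.7835 − 0.4362) + 2.477 × 0.4362 = 4.623 mg/L.
DO = 8.22 − 4.623 = 3.597 mg/L.

DO ≈ 3.60 mg/L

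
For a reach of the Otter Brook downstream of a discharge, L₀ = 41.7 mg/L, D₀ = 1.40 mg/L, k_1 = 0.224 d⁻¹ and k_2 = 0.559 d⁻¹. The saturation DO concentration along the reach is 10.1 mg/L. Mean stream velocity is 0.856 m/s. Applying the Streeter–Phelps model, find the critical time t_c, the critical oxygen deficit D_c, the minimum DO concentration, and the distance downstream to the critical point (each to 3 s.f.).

t_c ≈ 2.58 d; D_c ≈ 9.38 mg/L; min DO ≈ 0.716 mg/L; x_c ≈ 191 km

With k_2/k_1 = 2.496 and 1 − D₀(k_2−k_1)/(k_1 L₀) = 0.9498,
t_c = ln(2.496 × 0.9498) / (0.559 − 0.224) = ln(2.370) / 0.3350 = 0.8630/0.3350 = 2.576 d.
L(t_c) = L₀ e^(−k_1 t_c) = 41.7 × 0.5616 = 23.42 mg/L, and at the critical point k_2 D_c = k_1 L, so D_c = (0.224/0.559) × 23.42 = 9.384 mg/L.
Minimum DO = C_s − D_c = 10.1 − 9.384 = 0.7165 mg/L.
x_c = v t_c = 0.856 m/s × 2.576 d × 86400 s/d = 190500 m ≈ 191 km.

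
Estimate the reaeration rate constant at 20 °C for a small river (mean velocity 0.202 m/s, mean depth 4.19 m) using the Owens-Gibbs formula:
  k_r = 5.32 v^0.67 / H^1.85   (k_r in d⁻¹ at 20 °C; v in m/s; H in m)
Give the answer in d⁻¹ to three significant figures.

k_r = 5.32 × 0.202^0.67 / 4.19^1.85 = 5.32 × 0.3424 / 14.16 = 0.1286 d⁻¹.

k_r ≈ 0.129 d⁻¹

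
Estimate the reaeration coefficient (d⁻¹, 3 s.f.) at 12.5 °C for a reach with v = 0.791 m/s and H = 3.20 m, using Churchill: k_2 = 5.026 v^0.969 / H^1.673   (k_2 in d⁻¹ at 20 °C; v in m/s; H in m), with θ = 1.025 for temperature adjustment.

k_2 ≈ 0.475 d⁻¹

k_2(20) = 5.026 × 0.791^0.969 / 3.20^1.673 = 5.026 × 0.7968 / 7.000 = 0.5721 d⁻¹.
k_2(12.5) = 0.5721 × 1.025^(12.5−20) = 0.5721 × 0.8309 = 0.4753 d⁻¹.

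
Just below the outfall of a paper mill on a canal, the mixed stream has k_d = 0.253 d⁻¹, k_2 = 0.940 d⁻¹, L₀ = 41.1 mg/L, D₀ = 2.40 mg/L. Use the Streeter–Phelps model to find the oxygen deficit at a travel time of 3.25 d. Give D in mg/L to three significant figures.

D ≈ 6.05 mg/L

k_d L₀/(k_2−k_d) = 0.253×41.1/(0.940−0.253) = 10.40/0.6870 = 15.14 mg/L.
e^(−k_d t) = e^(−0.253×3.250) = 0.4394; e^(−k_2 t) = e^(−0.940×3.250) = 0.04712.
D = 15.14 × (0.4394 − 0.04712) + 2.40 × 0.04712 = 5.938 + 0.1131 = 6.051 mg/L.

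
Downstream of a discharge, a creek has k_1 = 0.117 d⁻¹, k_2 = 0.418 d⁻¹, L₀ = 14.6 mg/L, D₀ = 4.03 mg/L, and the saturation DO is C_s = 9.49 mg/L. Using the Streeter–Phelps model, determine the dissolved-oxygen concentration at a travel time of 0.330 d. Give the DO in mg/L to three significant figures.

DO ≈ 5.46 mg/L

k_1 L₀/(k_2−k_1) = 0.117×14.6/(0.418−0.117) = 1.708/0.3010 = 5.675 mg/L.
e^(−k_1 t) = e^(−0.117×0.3300) = 0.9621; e^(−k_2 t) = e^(−0.418×0.3300) = 0.8712.
D = 5.675 × (0.9621 − 0.8712) + 4.03 × 0.8712 = 0.5163 + 3.511 = 4.027 mg/L.
DO = C_s − D = 9.49 − 4.027 = 5.463 mg/L.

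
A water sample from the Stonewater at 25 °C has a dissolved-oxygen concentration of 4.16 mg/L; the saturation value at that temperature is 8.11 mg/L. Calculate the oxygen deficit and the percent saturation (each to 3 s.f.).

D = C_s − C = 8.11 − 4.16 = 3.95 mg/L.
% saturation = 4.16/8.11 × 100 = 51.3 %.

D ≈ 3.95 mg/L; 51.3 % saturation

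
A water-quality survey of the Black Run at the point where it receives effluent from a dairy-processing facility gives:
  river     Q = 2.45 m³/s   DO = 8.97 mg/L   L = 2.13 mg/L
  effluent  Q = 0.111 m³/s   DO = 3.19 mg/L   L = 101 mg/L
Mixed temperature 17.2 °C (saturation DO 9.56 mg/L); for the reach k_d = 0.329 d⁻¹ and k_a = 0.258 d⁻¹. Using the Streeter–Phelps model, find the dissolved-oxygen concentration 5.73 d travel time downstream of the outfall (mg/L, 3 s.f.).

Mixed DO = (2.45×8.97 + 0.111×3.19)/(2.45+0.111) = 22.33/2.561 = 8.719 mg/L.
Mixed L₀ = (2.45×2.13 + 0.111×101)/(2.561) = 16.43/2.561 = 6.415 mg/L.
Initial deficit D₀ = C_s − DO₀ = 9.56 − 8.719 = 0.8405 mg/L.
D(5.73) = [0.329×6.415/(0.258−0.329)](e^(−0.329×5.73) − e^(−0.258×5.73)) + 0.8405 e^(−0.258×5.73)
= -29.73 × (0.1518 − 0.2280) + 0.8405 × 0.2280 = 2.457 mg/L.
DO = 9.56 − 2.457 = 7.103 mg/L.

DO ≈ 7.10 mg/L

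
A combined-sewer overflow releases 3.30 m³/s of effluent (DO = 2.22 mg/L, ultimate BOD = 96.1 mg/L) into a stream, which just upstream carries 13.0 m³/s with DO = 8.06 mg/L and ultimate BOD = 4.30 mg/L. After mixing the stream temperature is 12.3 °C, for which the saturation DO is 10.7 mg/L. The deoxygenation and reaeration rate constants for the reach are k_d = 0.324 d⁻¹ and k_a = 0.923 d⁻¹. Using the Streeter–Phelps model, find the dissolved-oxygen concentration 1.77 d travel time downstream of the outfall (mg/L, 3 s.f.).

DO ≈ 5.39 mg/L

Mixed DO = (13.0×8.06 + 3.30×2.22)/(13.0+3.30) = 112.1/16.30 = 6.878 mg/L.
Mixed L₀ = (13.0×4.30 + 3.30×96.1)/(16.30) = 373.0/16.30 = 22.89 mg/L.
Initial deficit D₀ = C_s − DO₀ = 10.7 − 6.878 = 3.822 mg/L.
D(1.77) = [0.324×22.89/(0.923−0.324)](e^(−0.324×1.77) − e^(−0.923×1.77)) + 3.822 e^(−0.923×1.77)
= 12.38 × (0.5636 − 0.1952) + 3.822 × 0.1952 = 5.306 mg/L.
DO = 10.7 − 5.306 = 5.394 mg/L.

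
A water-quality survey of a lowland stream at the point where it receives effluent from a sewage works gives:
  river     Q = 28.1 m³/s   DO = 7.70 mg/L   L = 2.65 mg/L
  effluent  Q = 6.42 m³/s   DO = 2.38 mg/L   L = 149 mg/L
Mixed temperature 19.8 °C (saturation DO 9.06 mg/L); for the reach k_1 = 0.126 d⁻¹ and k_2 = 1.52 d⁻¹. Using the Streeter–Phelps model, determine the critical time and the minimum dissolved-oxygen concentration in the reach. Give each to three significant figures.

Mixed DO = (28.1×7.70 + 6.42×2.38)/(28.1+6.42) = 231.6/34.52 = 6.711 mg/L.
Mixed L₀ = (28.1×2.65 + 6.42×149)/(34.52) = 1031/34.52 = 29.87 mg/L.
Initial deficit D₀ = C_s − DO₀ = 9.06 − 6.711 = 2.349 mg/L.
t_c = (1/1.394) ln[(1.52/0.126)(1 − 2.349×1.394/(0.126×29.87))] = 0.7174 × ln(1.565) = 0.3214 d.
D_c = (0.126/1.52) × 29.87 × e^(−0.126×0.3214) = 0.08289 × 29.87 × 0.9603 = 2.378 mg/L.
Minimum DO = 9.06 − 2.378 = 6.682 mg/L.

t_c ≈ 0.321 d; minimum DO ≈ 6.68 mg/L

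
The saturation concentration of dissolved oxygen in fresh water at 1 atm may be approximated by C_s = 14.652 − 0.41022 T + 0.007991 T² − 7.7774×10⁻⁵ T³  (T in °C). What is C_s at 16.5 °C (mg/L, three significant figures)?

C_s ≈ 9.71 mg/L

C_s = 14.652 − 0.41022×16.5 + 0.007991×16.5² − 7.7774×10⁻⁵×16.5³ = 9.710 mg/L.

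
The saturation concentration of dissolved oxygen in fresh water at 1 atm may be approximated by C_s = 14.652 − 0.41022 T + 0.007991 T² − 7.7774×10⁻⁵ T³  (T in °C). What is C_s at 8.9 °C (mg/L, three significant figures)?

C_s = 14.652 − 0.41022×8.9 + 0.007991×8.9² − 7.7774×10⁻⁵×8.9³ = 11.58 mg/L.

C_s ≈ 11.6 mg/L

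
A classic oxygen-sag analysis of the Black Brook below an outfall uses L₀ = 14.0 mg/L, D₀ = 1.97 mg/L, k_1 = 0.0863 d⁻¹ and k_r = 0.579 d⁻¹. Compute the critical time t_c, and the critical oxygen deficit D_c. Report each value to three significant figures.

t_c = [1/(k_r−k_1)] ln[(k_r/k_1)(1 − D₀(k_r−k_1)/(k_1 L₀))]
= [1/(0.579−0.0863)] ln[(0.579/0.0863)(1 − 1.97×0.4927/(0.0863×14.0))]
= (1/0.4927) ln[6.709 × 0.1966] = 2.030 × ln(1.319) = 2.030 × 0.2771 = 0.5624 d.
D_c = (k_1/k_r) L₀ e^(−k_1 t_c) = (0.0863/0.579) × 14.0 × e^(−0.0863×0.5624) = 0.1491 × 14.0 × 0.9526 = 1.988 mg/L.

t_c ≈ 0.562 d; D_c ≈ 1.99 mg/L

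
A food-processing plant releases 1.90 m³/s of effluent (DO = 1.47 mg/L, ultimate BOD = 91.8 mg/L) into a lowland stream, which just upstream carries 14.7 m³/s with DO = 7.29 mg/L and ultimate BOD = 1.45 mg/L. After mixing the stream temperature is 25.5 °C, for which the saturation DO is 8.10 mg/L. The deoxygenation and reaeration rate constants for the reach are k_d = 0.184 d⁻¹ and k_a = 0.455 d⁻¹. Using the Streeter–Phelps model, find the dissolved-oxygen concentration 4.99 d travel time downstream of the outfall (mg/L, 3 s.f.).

Mixed DO = (14.7×7.29 + 1.90×1.47)/(14.7+1.90) = 110.0/16.60 = 6.624 mg/L.
Mixed L₀ = (14.7×1.45 + 1.90×91.8)/(16.60) = 195.7/16.60 = 11.79 mg/L.
Initial deficit D₀ = C_s − DO₀ = 8.10 − 6.624 = 1.476 mg/L.
D(4.99) = [0.184×11.79/(0.455−0.184)](e^(−0.184×4.99) − e^(−0.455×4.99)) + 1.476 e^(−0.455×4.99)
= 8.006 × (0.3993 − 0.1033) + 1.476 × 0.1033 = 2.522 mg/L.
DO = 8.10 − 2.522 = 5.578 mg/L.

DO ≈ 5.58 mg/L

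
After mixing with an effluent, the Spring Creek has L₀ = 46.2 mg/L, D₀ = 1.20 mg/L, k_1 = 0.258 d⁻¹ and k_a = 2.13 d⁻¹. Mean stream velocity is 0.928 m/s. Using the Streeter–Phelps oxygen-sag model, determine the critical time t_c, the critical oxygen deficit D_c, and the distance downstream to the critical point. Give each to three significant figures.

t_c ≈ 1.02 d; D_c ≈ 4.31 mg/L; x_c ≈ 81.5 km

At the critical point dD/dt = 0, so k_1 L₀ e^(−k_1 t) = k_a D. Substituting D(t) from the Streeter–Phelps equation and solving for t gives
t_c = ln[(k_a/k_1)(1 − D₀(k_a−k_1)/(k_1 L₀))] / (k_a−k_1).
Here k_a−k_1 = 1.872 d⁻¹ and 1 − D₀(k_a−k_1)/(k_1 L₀) = 1 − 1.20×1.872/(0.258×46.2) = 0.8115, so
t_c = ln(8.256 × 0.8115) / 1.872 = 1.902 / 1.872 = 1.016 d.
L(t_c) = L₀ e^(−k_1 t_c) = 46.2 × 0.7694 = 35.55 mg/L, and at the critical point k_a D_c = k_1 L, so D_c = (0.258/2.13) × 35.55 = 4.306 mg/L.
x_c = v t_c = 0.928 m/s × 1.016 d × 86400 s/d = 81470 m ≈ 81.5 km.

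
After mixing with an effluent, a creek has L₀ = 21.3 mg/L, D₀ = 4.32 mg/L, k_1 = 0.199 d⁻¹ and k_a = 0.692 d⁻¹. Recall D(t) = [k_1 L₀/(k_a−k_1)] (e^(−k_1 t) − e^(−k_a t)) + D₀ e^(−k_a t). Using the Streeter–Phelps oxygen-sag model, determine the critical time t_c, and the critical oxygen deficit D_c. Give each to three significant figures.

With k_a/k_1 = 3.477 and 1 − D₀(k_a−k_1)/(k_1 L₀) = 0.4975,
t_c = ln(3.477 × 0.4975) / (0.692 − 0.199) = ln(1.730) / 0.4930 = 0.5482/0.4930 = 1.112 d.
L(t_c) = L₀ e^(−k_1 t_c) = 21.3 × 0.8015 = 17.07 mg/L, and at the critical point k_a D_c = k_1 L, so D_c = (0.199/0.692) × 17.07 = 4.909 mg/L.

t_c ≈ 1.11 d; D_c ≈ 4.91 mg/L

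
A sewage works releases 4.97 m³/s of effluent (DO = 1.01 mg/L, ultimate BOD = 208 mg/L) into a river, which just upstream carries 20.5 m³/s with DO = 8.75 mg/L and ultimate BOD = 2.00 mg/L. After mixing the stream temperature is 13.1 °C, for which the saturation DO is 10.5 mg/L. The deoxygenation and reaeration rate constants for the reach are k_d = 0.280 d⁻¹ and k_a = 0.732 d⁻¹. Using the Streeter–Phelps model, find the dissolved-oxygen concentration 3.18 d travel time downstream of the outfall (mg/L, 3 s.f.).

DO ≈ 2.00 mg/L

Mixed DO = (20.5×8.75 + 4.97×1.01)/(20.5+4.97) = 184.4/25.47 = 7.240 mg/L.
Mixed L₀ = (20.5×2.00 + 4.97×208)/(25.47) = 1075/25.47 = 42.20 mg/L.
Initial deficit D₀ = C_s − DO₀ = 10.5 − 7.240 = 3.260 mg/L.
D(3.18) = [0.280×42.20/(0.732−0.280)](e^(−0.280×3.18) − e^(−0.732×3.18)) + 3.260 e^(−0.732×3.18)
= 26.14 × (0.4105 − 0.09751) + 3.260 × 0.09751 = 8.499 mg/L.
DO = 10.5 − 8.499 = 2.001 mg/L.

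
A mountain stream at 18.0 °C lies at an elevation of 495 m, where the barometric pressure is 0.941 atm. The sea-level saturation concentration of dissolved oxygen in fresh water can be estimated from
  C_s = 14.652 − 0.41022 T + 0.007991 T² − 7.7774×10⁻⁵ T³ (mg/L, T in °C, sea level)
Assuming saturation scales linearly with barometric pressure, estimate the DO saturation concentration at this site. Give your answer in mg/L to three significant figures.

C_s ≈ 8.85 mg/L

At sea level: C_s = 14.652 − 0.41022×18.0 + 0.007991×18.0² − 7.7774×10⁻⁵×18.0³ = 9.404 mg/L.
Pressure correction: C_s' = 9.404 × 0.941 = 8.849 mg/L.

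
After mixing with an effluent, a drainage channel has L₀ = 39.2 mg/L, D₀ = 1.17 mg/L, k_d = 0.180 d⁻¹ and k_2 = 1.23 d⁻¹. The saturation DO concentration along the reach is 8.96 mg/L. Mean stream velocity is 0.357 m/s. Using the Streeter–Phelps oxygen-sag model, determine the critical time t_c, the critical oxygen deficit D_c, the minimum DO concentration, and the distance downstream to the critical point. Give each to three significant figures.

t_c ≈ 1.65 d; D_c ≈ 4.26 mg/L; min DO ≈ 4.70 mg/L; x_c ≈ 50.8 km

With k_2/k_d = 6.833 and 1 − D₀(k_2−k_d)/(k_d L₀) = 0.8259,
t_c = ln(6.833 × 0.8259) / (1.23 − 0.180) = ln(5.644) / 1.050 = 1.731/1.050 = 1.648 d.
L(t_c) = L₀ e^(−k_d t_c) = 39.2 × 0.7433 = 29.14 mg/L, and at the critical point k_2 D_c = k_d L, so D_c = (0.180/1.23) × 29.14 = 4.264 mg/L.
Minimum DO = C_s − D_c = 8.96 − 4.264 = 4.696 mg/L.
x_c = v t_c = 0.357 m/s × 1.648 d × 86400 s/d = 50840 m ≈ 50.8 km.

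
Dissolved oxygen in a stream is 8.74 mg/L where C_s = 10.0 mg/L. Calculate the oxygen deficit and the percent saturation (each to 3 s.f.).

D = C_s − C = 10.0 − 8.74 = 1.26 mg/L.
% saturation = 8.74/10.0 × 100 = 87.4 %.

D ≈ 1.26 mg/L; 87.4 % saturation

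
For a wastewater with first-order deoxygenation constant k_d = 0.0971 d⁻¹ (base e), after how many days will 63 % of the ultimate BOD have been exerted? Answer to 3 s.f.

y/L₀ = 1 − e^(−k_d t) = 0.63 ⇒ e^(−k_d t) = 0.370
t = −ln(0.370) / 0.0971 = 0.9943 / 0.0971 = 10.24 d.

t ≈ 10.2 d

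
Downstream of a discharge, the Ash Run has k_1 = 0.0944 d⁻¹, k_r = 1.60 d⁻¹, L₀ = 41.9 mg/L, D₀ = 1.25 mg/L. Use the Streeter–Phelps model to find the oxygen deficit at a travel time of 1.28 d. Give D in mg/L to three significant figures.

k_1 L₀/(k_r−k_1) = 0.0944×41.9/(1.60−0.0944) = 3.955/1.506 = 2.627 mg/L.
e^(−k_1 t) = e^(−0.0944×1.280) = 0.8862; e^(−k_r t) = e^(−1.60×1.280) = 0.1290.
D = 2.627 × (0.8862 − 0.1290) + 1.25 × 0.1290 = 1.989 + 0.1612 = 2.150 mg/L.

D ≈ 2.15 mg/L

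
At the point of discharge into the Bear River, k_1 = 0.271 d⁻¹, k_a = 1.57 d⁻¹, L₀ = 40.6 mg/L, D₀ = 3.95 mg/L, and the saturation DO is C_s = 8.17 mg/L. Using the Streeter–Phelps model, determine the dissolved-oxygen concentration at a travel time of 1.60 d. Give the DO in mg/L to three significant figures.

k_1 L₀/(k_a−k_1) = 0.271×40.6/(1.57−0.271) = 11.00/1.299 = 8.470 mg/L.
e^(−k_1 t) = e^(−0.271×1.600) = 0.6482; e^(−k_a t) = e^(−1.57×1.600) = 0.08111.
D = 8.470 × (0.6482 − 0.08111) + 3.95 × 0.08111 = 4.803 + 0.3204 = 5.123 mg/L.
DO = C_s − D = 8.17 − 5.123 = 3.047 mg/L.

DO ≈ 3.05 mg/L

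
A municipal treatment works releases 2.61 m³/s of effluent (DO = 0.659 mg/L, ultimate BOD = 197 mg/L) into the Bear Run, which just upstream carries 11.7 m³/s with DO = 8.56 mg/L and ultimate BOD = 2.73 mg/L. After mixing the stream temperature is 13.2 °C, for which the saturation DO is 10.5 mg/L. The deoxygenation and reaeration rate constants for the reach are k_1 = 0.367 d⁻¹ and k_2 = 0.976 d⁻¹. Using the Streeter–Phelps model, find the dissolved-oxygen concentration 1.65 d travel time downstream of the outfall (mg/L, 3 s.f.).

DO ≈ 1.87 mg/L

Mixed DO = (11.7×8.56 + 2.61×0.659)/(11.7+2.61) = 101.9/14.31 = 7.119 mg/L.
Mixed L₀ = (11.7×2.73 + 2.61×197)/(14.31) = 546.1/14.31 = 38.16 mg/L.
Initial deficit D₀ = C_s − DO₀ = 10.5 − 7.119 = 3.381 mg/L.
D(1.65) = [0.367×38.16/(0.976−0.367)](e^(−0.367×1.65) − e^(−0.976×1.65)) + 3.381 e^(−0.976×1.65)
= 23.00 × (0.5458 − 0.1998) + 3.381 × 0.1998 = 8.632 mg/L.
DO = 10.5 − 8.632 = 1.868 mg/L.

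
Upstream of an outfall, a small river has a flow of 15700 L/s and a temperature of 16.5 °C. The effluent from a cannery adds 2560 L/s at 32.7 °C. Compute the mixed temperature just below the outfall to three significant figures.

Flow-weighted mixing: C = (Q_r C_r + Q_w C_w)/(Q_r + Q_w)
= (15700×16.5 + 2560×32.7)/(15700 + 2560) = 342800/18260 = 18.77 °C.

18.8 °C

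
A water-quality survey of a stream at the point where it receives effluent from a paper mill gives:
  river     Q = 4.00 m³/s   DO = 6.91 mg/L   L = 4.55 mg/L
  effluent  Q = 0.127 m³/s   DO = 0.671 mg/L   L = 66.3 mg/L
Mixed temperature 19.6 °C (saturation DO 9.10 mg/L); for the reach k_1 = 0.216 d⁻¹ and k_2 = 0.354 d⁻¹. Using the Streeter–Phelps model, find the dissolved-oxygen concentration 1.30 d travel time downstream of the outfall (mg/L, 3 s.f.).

DO ≈ 6.34 mg/L

Mixed DO = (4.00×6.91 + 0.127×0.671)/(4.00+0.127) = 27.73/4.127 = 6.718 mg/L.
Mixed L₀ = (4.00×4.55 + 0.127×66.3)/(4.127) = 26.62/4.127 = 6.450 mg/L.
Initial deficit D₀ = C_s − DO₀ = 9.10 − 6.718 = 2.382 mg/L.
D(1.30) = [0.216×6.450/(0.354−0.216)](e^(−0.216×1.30) − e^(−0.354×1.30)) + 2.382 e^(−0.354×1.30)
= 10.10 × (0.7552 − 0.6312) + 2.382 × 0.6312 = 2.756 mg/L.
DO = 9.10 − 2.756 = 6.344 mg/L.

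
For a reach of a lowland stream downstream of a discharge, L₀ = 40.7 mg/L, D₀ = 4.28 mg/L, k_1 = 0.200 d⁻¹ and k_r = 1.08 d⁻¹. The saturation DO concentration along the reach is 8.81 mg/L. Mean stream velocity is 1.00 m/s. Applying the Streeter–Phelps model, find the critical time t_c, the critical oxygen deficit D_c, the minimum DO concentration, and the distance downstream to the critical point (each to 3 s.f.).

With k_r/k_1 = 5.400 and 1 − D₀(k_r−k_1)/(k_1 L₀) = 0.5373,
t_c = ln(5.400 × 0.5373) / (1.08 − 0.200) = ln(2.901) / 0.8800 = 1.065/0.8800 = 1.210 d.
D_c = (k_1/k_r) L₀ e^(−k_1 t_c) = (0.200/1.08) × 40.7 × e^(−0.200×1.210) = 0.1852 × 40.7 × 0.7850 = 5.916 mg/L.
Minimum DO = C_s − D_c = 8.81 − 5.916 = 2.894 mg/L.
x_c = v t_c = 1.00 m/s × 1.210 d × 86400 s/d = 104600 m ≈ 105 km.

t_c ≈ 1.21 d; D_c ≈ 5.92 mg/L; min DO ≈ 2.89 mg/L; x_c ≈ 105 km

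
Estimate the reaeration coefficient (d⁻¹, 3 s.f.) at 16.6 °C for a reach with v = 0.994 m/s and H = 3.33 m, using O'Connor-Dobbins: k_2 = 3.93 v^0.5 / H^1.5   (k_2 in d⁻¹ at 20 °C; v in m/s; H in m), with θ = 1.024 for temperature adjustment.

k_2 ≈ 0.595 d⁻¹

k_2(20) = 3.93 × 0.994^0.5 / 3.33^1.5 = 3.93 × 0.9970 / 6.077 = 0.6448 d⁻¹.
k_2(16.6) = 0.6448 × 1.024^(16.6−20) = 0.6448 × 0.9225 = 0.5948 d⁻¹.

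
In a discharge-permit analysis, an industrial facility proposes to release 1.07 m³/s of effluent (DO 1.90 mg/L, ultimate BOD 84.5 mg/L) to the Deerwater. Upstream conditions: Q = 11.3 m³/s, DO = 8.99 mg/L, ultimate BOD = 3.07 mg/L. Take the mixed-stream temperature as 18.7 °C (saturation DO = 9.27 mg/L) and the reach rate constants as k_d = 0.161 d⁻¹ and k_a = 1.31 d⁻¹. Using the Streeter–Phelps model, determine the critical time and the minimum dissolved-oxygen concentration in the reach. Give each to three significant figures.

Mixed DO = (11.3×8.99 + 1.07×1.90)/(11.3+1.07) = 103.6/12.37 = 8.377 mg/L.
Mixed L₀ = (11.3×3.07 + 1.07×84.5)/(12.37) = 125.1/12.37 = 10.11 mg/L.
Initial deficit D₀ = C_s − DO₀ = 9.27 − 8.377 = 0.8933 mg/L.
t_c = (1/1.149) ln[(1.31/0.161)(1 − 0.8933×1.149/(0.161×10.11))] = 0.8703 × ln(3.008) = 0.9584 d.
D_c = (0.161/1.31) × 10.11 × e^(−0.161×0.9584) = 0.1229 × 10.11 × 0.8570 = 1.065 mg/L.
Minimum DO = 9.27 − 1.065 = 8.205 mg/L.

t_c ≈ 0.958 d; minimum DO ≈ 8.20 mg/L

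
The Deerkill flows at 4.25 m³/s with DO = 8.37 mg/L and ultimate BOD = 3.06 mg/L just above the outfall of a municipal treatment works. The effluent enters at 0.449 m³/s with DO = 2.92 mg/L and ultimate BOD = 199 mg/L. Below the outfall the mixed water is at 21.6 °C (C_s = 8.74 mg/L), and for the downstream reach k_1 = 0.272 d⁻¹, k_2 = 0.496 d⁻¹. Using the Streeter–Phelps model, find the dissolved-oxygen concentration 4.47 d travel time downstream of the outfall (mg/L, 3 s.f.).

DO ≈ 3.68 mg/L

Mixed DO = (4.25×8.37 + 0.449×2.92)/(4.25+0.449) = 36.88/4.699 = 7.849 mg/L.
Mixed L₀ = (4.25×3.06 + 0.449×199)/(4.699) = 102.4/4.699 = 21.78 mg/L.
Initial deficit D₀ = C_s − DO₀ = 8.74 − 7.849 = 0.8908 mg/L.
D(4.47) = [0.272×21.78/(0.496−0.272)](e^(−0.272×4.47) − e^(−0.496×4.47)) + 0.8908 e^(−0.496×4.47)
= 26.45 × (0.2965 − 0.1089) + 0.8908 × 0.1089 = 5.057 mg/L.
DO = 8.74 − 5.057 = 3.683 mg/L.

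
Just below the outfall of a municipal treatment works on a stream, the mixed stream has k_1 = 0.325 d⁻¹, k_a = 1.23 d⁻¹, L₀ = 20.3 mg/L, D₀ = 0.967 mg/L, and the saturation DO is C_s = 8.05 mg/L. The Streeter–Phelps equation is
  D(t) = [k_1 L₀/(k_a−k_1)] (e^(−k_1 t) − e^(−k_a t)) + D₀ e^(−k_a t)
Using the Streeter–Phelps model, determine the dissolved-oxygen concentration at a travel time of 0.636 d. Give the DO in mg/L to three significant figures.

k_1 L₀/(k_a−k_1) = 0.325×20.3/(1.23−0.325) = 6.598/0.9050 = 7.290 mg/L.
e^(−k_1 t) = e^(−0.325×0.6360) = 0.8133; e^(−k_a t) = e^(−1.23×0.6360) = 0.4574.
D = 7.290 × (0.8133 − 0.4574) + 0.967 × 0.4574 = 2.595 + 0.4423 = 3.037 mg/L.
DO = C_s − D = 8.05 − 3.037 = 5.013 mg/L.

DO ≈ 5.01 mg/L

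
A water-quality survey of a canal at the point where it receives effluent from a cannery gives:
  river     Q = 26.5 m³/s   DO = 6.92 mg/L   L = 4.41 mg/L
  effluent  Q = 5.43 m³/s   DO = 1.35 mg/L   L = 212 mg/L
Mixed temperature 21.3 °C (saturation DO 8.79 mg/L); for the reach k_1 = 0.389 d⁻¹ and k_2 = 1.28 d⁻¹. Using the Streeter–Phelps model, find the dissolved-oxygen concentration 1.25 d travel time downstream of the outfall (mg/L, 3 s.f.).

Mixed DO = (26.5×6.92 + 5.43×1.35)/(26.5+5.43) = 190.7/31.93 = 5.973 mg/L.
Mixed L₀ = (26.5×4.41 + 5.43×212)/(31.93) = 1268/31.93 = 39.71 mg/L.
Initial deficit D₀ = C_s − DO₀ = 8.79 − 5.973 = 2.817 mg/L.
D(1.25) = [0.389×39.71/(1.28−0.389)](e^(−0.389×1.25) − e^(−1.28×1.25)) + 2.817 e^(−1.28×1.25)
= 17.34 × (0.6149 − 0.2019) + 2.817 × 0.2019 = 7.730 mg/L.
DO = 8.79 − 7.730 = 1.060 mg/L.

DO ≈ 1.06 mg/L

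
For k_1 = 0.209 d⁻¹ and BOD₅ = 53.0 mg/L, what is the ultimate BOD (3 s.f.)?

BOD₅ = L₀(1 − e^(−5k_1)) ⇒ L₀ = BOD₅ / (1 − e^(−5×0.209))
= 53.0 / (1 − 0.3517) = 53.0 / 0.6483 = 81.75 mg/L.

L₀ ≈ 81.8 mg/L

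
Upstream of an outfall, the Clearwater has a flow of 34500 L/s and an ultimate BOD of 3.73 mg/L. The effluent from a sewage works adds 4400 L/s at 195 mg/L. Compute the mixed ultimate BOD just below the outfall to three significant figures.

25.4 mg/L

Flow-weighted mixing: C = (Q_r C_r + Q_w C_w)/(Q_r + Q_w)
= (34500×3.73 + 4400×195)/(34500 + 4400) = 986700/38900 = 25.36 mg/L.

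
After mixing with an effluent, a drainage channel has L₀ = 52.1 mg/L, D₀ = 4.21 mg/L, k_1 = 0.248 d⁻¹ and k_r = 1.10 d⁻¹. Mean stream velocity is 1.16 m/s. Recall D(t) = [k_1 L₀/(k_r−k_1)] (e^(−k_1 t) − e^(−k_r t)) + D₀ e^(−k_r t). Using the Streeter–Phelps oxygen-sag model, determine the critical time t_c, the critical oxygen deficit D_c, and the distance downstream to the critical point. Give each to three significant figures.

t_c ≈ 1.37 d; D_c ≈ 8.37 mg/L; x_c ≈ 137 km

At the critical point dD/dt = 0, so k_1 L₀ e^(−k_1 t) = k_r D. Substituting D(t) from the Streeter–Phelps equation and solving for t gives
t_c = ln[(k_r/k_1)(1 − D₀(k_r−k_1)/(k_1 L₀))] / (k_r−k_1).
Here k_r−k_1 = 0.8520 d⁻¹ and 1 − D₀(k_r−k_1)/(k_1 L₀) = 1 − 4.21×0.8520/(0.248×52.1) = 0.7224, so
t_c = ln(4.435 × 0.7224) / 0.8520 = 1.164 / 0.8520 = 1.367 d.
D_c = (k_1/k_r) L₀ e^(−k_1 t_c) = (0.248/1.10) × 52.1 × e^(−0.248×1.367) = 0.2255 × 52.1 × 0.7125 = 8.369 mg/L.
x_c = v t_c = 1.16 m/s × 1.367 d × 86400 s/d = 137000 m ≈ 137 km.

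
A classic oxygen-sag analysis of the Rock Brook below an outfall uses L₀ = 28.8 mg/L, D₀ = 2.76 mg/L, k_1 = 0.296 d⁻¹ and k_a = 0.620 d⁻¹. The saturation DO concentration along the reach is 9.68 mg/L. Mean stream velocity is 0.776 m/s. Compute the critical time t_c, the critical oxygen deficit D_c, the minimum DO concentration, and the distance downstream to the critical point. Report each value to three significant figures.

t_c ≈ 1.94 d; D_c ≈ 7.74 mg/L; min DO ≈ 1.94 mg/L; x_c ≈ 130 km

t_c = [1/(k_a−k_1)] ln[(k_a/k_1)(1 − D₀(k_a−k_1)/(k_1 L₀))]
= [1/(0.620−0.296)] ln[(0.620/0.296)(1 − 2.76×0.3240/(0.296×28.8))]
= (1/0.3240) ln[2.095 × 0.8951] = 3.086 × ln(1.875) = 3.086 × 0.6285 = 1.940 d.
D_c = (k_1/k_a) L₀ e^(−k_1 t_c) = (0.296/0.620) × 28.8 × e^(−0.296×1.940) = 0.4774 × 28.8 × 0.5631 = 7.743 mg/L.
Minimum DO = C_s − D_c = 9.68 − 7.743 = 1.937 mg/L.
x_c = v t_c = 0.776 m/s × 1.940 d × 86400 s/d = 130100 m ≈ 130 km.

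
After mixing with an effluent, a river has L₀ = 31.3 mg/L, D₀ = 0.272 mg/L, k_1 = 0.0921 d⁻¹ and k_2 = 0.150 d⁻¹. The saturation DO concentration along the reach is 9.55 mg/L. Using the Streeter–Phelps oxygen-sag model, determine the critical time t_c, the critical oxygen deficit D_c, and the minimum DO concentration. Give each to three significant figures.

t_c ≈ 8.33 d; D_c ≈ 8.92 mg/L; min DO ≈ 0.626 mg/L

t_c = [1/(k_2−k_1)] ln[(k_2/k_1)(1 − D₀(k_2−k_1)/(k_1 L₀))]
= [1/(0.150−0.0921)] ln[(0.150/0.0921)(1 − 0.272×0.05790/(0.0921×31.3))]
= (1/0.05790) ln[1.629 × 0.9945] = 17.27 × ln(1.620) = 17.27 × 0.4823 = 8.330 d.
L(t_c) = L₀ e^(−k_1 t_c) = 31.3 × 0.4643 = 14.53 mg/L, and at the critical point k_2 D_c = k_1 L, so D_c = (0.0921/0.150) × 14.53 = 8.924 mg/L.
Minimum DO = C_s − D_c = 9.55 − 8.924 = 0.6264 mg/L.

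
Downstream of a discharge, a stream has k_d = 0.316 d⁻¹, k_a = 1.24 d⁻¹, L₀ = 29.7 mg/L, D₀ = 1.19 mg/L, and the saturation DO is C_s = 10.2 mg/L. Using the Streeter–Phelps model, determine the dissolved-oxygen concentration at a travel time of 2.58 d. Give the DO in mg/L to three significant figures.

k_d L₀/(k_a−k_d) = 0.316×29.7/(1.24−0.316) = 9.385/0.9240 = 10.16 mg/L.
e^(−k_d t) = e^(−0.316×2.580) = 0.4425; e^(−k_a t) = e^(−1.24×2.580) = 0.04079.
D = 10.16 × (0.4425 − 0.04079) + 1.19 × 0.04079 = 4.080 + 0.04855 = 4.129 mg/L.
DO = C_s − D = 10.2 − 4.129 = 6.071 mg/L.

DO ≈ 6.07 mg/L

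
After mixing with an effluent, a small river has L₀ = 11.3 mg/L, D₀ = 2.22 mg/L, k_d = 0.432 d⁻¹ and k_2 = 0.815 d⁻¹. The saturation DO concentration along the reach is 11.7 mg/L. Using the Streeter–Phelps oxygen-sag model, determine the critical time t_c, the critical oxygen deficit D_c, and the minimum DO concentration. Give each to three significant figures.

t_c ≈ 1.16 d; D_c ≈ 3.63 mg/L; min DO ≈ 8.07 mg/L

t_c = [1/(k_2−k_d)] ln[(k_2/k_d)(1 − D₀(k_2−k_d)/(k_d L₀))]
= [1/(0.815−0.432)] ln[(0.815/0.432)(1 − 2.22×0.3830/(0.432×11.3))]
= (1/0.3830) ln[1.887 × 0.8258] = 2.611 × ln(1.558) = 2.611 × 0.4434 = 1.158 d.
L(t_c) = L₀ e^(−k_d t_c) = 11.3 × 0.6065 = 6.853 mg/L, and at the critical point k_2 D_c = k_d L, so D_c = (0.432/0.815) × 6.853 = 3.633 mg/L.
Minimum DO = C_s − D_c = 11.7 − 3.633 = 8.067 mg/L.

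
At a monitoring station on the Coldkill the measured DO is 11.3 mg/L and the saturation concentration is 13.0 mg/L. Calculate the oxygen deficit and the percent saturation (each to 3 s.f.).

D ≈ 1.70 mg/L; 86.9 % saturation

D = C_s − C = 13.0 − 11.3 = 1.70 mg/L.
% saturation = 11.3/13.0 × 100 = 86.9 %.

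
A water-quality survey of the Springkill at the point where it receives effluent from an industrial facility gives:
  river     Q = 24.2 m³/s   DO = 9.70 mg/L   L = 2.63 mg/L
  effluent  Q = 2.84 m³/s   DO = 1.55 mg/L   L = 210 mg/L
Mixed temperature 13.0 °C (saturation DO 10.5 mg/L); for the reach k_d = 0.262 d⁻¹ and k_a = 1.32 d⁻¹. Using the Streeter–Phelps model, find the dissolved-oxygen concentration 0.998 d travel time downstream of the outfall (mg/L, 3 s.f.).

DO ≈ 7.02 mg/L

Mixed DO = (24.2×9.70 + 2.84×1.55)/(24.2+2.84) = 239.1/27.04 = 8.844 mg/L.
Mixed L₀ = (24.2×2.63 + 2.84×210)/(27.04) = 660.0/27.04 = 24.41 mg/L.
Initial deficit D₀ = C_s − DO₀ = 10.5 − 8.844 = 1.656 mg/L.
D(0.998) = [0.262×24.41/(1.32−0.262)](e^(−0.262×0.998) − e^(−1.32×0.998)) + 1.656 e^(−1.32×0.998)
= 6.045 × (0.7699 − 0.2678) + 1.656 × 0.2678 = 3.478 mg/L.
DO = 10.5 − 3.478 = 7.022 mg/L.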